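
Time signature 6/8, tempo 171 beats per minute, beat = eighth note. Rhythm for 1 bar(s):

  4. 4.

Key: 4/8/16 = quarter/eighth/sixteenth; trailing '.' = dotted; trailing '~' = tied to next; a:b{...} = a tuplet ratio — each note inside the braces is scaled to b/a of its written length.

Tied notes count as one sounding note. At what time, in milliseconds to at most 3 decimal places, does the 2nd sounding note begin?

1. 0.0ms @ 0 + 1052.632ms (3)
2. 1052.632ms @ 3 + 1052.632ms (3)

note 2 onset = 3b = 1052.632ms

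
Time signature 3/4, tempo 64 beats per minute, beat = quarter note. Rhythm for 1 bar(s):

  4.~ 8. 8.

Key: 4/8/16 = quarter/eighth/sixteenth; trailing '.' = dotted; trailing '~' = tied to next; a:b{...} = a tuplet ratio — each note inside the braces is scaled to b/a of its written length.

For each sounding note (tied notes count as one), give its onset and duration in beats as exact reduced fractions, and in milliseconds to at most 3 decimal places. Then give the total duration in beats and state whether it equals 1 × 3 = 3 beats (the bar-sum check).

1) 0.0ms=0b +2109.375ms=9/4b
2) 2109.375ms=9/4b +703.125ms=3/4b
Σ=3b of 3 (64bpm 3/4) — PASS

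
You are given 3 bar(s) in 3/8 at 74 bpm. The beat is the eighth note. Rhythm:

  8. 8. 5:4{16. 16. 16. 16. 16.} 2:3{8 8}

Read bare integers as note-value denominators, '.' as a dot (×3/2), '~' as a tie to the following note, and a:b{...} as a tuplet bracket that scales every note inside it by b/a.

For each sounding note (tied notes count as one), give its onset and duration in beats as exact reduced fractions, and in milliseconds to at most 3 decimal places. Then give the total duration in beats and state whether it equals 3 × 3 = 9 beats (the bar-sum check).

1) 0.0ms=0b +1216.216ms=3/2b
2) 1216.216ms=3/2b +1216.216ms=3/2b
3) 2432.432ms=3b +486.486ms=3/5b
4) 2918.919ms=18/5b +486.486ms=3/5b
5) 3405.405ms=21/5b +486.486ms=3/5b
6) 3891.892ms=24/5b +486.486ms=3/5b
7) 4378.378ms=27/5b +486.486ms=3/5b
8) 4864.865ms=6b +1216.216ms=3/2b
9) 6081.081ms=15/2b +1216.216ms=3/2b
Σ=9b of 9 (74bpm 3/8) — PASS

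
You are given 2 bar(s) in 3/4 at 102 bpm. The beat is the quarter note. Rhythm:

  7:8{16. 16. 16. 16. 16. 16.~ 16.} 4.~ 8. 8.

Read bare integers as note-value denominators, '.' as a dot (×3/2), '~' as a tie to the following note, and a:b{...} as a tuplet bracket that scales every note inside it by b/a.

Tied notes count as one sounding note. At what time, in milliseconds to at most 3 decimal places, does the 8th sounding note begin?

1. 0.0ms @ 0 + 252.101ms (3/7)
2. 252.101ms @ 3/7 + 252.101ms (3/7)
3. 504.202ms @ 6/7 + 252.101ms (3/7)
4. 756.303ms @ 9/7 + 252.101ms (3/7)
5. 1008.403ms @ 12/7 + 252.101ms (3/7)
6. 1260.504ms @ 15/7 + 504.202ms (6/7)
7. 1764.706ms @ 3 + 1323.529ms (9/4)
8. 3088.235ms @ 21/4 + 441.176ms (3/4)

note 8 onset = 21/4b = 3088.235ms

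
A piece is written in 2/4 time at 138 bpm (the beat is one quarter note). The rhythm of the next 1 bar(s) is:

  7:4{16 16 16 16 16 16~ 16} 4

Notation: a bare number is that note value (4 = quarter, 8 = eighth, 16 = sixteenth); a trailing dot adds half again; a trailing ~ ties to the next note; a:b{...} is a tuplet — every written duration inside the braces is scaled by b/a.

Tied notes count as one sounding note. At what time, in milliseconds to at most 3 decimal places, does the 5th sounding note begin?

1. 0.0ms @ 0 + 62.112ms (1/7)
2. 62.112ms @ 1/7 + 62.112ms (1/7)
3. 124.224ms @ 2/7 + 62.112ms (1/7)
4. 186.335ms @ 3/7 + 62.112ms (1/7)
5. 248.447ms @ 4/7 + 62.112ms (1/7)
6. 310.559ms @ 5/7 + 124.224ms (2/7)
7. 434.783ms @ 1 + 434.783ms (1)

note 5 onset = 4/7b = 248.447ms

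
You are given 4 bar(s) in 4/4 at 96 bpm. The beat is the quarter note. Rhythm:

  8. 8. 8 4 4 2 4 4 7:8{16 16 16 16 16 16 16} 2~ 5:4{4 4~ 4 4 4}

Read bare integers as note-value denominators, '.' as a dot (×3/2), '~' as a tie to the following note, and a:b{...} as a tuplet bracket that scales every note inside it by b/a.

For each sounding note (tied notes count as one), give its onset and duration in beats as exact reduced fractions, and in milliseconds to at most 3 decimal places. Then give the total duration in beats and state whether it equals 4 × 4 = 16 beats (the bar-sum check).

1) 0.0ms=0b +468.75ms=3/4b
2) 468.75ms=3/4b +468.75ms=3/4b
3) 937.5ms=3/2b +312.5ms=1/2b
4) 1250.0ms=2b +625.0ms=1b
5) 1875.0ms=3b +625.0ms=1b
6) 2500.0ms=4b +1250.0ms=2b
7) 3750.0ms=6b +625.0ms=1b
8) 4375.0ms=7b +625.0ms=1b
9) 5000.0ms=8b +178.571ms=2/7b
10) 5178.571ms=58/7b +178.571ms=2/7b
11) 5357.143ms=60/7b +178.571ms=2/7b
12) 5535.714ms=62/7b +178.571ms=2/7b
13) 5714.286ms=64/7b +178.571ms=2/7b
14) 5892.857ms=66/7b +178.571ms=2/7b
15) 6071.429ms=68/7b +178.571ms=2/7b
16) 6250.0ms=10b +1750.0ms=14/5b
17) 8000.0ms=64/5b +1000.0ms=8/5b
18) 9000.0ms=72/5b +500.0ms=4/5b
19) 9500.0ms=76/5b +500.0ms=4/5b
Σ=16b of 16 (96bpm 4/4) — PASS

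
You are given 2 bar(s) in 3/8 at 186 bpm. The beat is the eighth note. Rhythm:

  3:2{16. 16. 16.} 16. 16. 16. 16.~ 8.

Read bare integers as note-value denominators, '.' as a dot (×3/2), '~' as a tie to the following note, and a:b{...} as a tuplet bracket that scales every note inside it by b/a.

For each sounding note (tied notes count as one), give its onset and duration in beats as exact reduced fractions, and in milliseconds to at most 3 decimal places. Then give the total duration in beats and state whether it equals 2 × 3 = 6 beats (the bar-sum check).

1) 0.0ms=0b +161.29ms=1/2b
2) 161.29ms=1/2b +161.29ms=1/2b
3) 322.581ms=1b +161.29ms=1/2b
4) 483.871ms=3/2b +241.935ms=3/4b
5) 725.806ms=9/4b +241.935ms=3/4b
6) 967.742ms=3b +241.935ms=3/4b
7) 1209.677ms=15/4b +725.806ms=9/4b
Σ=6b of 6 (186bpm 3/8) — PASS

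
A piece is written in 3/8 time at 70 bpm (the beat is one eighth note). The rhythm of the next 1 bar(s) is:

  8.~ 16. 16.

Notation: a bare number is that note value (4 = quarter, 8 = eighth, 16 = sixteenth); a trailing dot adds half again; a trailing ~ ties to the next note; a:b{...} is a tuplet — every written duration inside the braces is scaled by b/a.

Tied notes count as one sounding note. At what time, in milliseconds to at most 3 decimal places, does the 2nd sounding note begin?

note 2 onset = 9/4b = 1928.571ms

1. 0.0ms @ 0 + 1928.571ms (9/4)
2. 1928.571ms @ 9/4 + 642.857ms (3/4)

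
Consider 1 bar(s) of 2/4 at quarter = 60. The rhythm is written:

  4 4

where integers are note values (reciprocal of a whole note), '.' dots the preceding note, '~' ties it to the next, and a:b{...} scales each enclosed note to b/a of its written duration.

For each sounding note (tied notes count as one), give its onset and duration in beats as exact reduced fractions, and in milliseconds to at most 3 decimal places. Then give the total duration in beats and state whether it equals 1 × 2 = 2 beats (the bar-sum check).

1) 0.0ms=0b +1000.0ms=1b
2) 1000.0ms=1b +1000.0ms=1b
Σ=2b of 2 (60bpm 2/4) — PASS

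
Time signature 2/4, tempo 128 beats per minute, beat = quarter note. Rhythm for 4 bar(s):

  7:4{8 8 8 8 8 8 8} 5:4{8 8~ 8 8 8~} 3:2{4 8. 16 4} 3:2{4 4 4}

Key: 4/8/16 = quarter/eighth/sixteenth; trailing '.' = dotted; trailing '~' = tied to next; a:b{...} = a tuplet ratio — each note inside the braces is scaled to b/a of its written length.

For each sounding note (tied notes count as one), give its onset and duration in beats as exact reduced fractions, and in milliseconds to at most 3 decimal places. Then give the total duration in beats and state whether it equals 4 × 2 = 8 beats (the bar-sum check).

1) 0.0ms=0b +133.929ms=2/7b
2) 133.929ms=2/7b +133.929ms=2/7b
3) 267.857ms=4/7b +133.929ms=2/7b
4) 401.786ms=6/7b +133.929ms=2/7b
5) 535.714ms=8/7b +133.929ms=2/7b
6) 669.643ms=10/7b +133.929ms=2/7b
7) 803.571ms=12/7b +133.929ms=2/7b
8) 937.5ms=2b +187.5ms=2/5b
9) 1125.0ms=12/5b +375.0ms=4/5b
10) 1500.0ms=16/5b +187.5ms=2/5b
11) 1687.5ms=18/5b +500.0ms=16/15b
12) 2187.5ms=14/3b +234.375ms=1/2b
13) 2421.875ms=31/6b +78.125ms=1/6b
14) 2500.0ms=16/3b +312.5ms=2/3b
15) 2812.5ms=6b +312.5ms=2/3b
16) 3125.0ms=20/3b +312.5ms=2/3b
17) 3437.5ms=22/3b +312.5ms=2/3b
Σ=8b of 8 (128bpm 2/4) — PASS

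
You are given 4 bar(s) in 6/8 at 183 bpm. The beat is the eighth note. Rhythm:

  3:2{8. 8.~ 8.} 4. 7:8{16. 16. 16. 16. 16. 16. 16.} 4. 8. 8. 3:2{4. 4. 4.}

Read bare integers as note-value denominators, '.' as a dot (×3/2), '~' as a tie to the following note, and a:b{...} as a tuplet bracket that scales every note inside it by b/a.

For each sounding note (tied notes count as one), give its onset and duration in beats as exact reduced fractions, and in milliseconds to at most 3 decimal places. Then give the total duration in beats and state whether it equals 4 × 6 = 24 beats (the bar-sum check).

1) 0.0ms=0b +327.869ms=1b
2) 327.869ms=1b +655.738ms=2b
3) 983.607ms=3b +983.607ms=3b
4) 1967.213ms=6b +281.03ms=6/7b
5) 2248.244ms=48/7b +281.03ms=6/7b
6) 2529.274ms=54/7b +281.03ms=6/7b
7) 2810.304ms=60/7b +281.03ms=6/7b
8) 3091.335ms=66/7b +281.03ms=6/7b
9) 3372.365ms=72/7b +281.03ms=6/7b
10) 3653.396ms=78/7b +281.03ms=6/7b
11) 3934.426ms=12b +983.607ms=3b
12) 4918.033ms=15b +491.803ms=3/2b
13) 5409.836ms=33/2b +491.803ms=3/2b
14) 5901.639ms=18b +655.738ms=2b
15) 6557.377ms=20b +655.738ms=2b
16) 7213.115ms=22b +655.738ms=2b
Σ=24b of 24 (183bpm 6/8) — PASS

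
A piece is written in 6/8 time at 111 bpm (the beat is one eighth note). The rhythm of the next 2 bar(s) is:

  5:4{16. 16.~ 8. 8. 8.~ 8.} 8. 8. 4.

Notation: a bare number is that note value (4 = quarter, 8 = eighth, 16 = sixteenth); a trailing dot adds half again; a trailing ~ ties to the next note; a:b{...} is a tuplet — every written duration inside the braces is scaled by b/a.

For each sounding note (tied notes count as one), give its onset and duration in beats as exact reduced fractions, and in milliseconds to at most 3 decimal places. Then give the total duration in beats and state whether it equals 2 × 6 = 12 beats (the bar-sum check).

1) 0.0ms=0b +324.324ms=3/5b
2) 324.324ms=3/5b +972.973ms=9/5b
3) 1297.297ms=12/5b +648.649ms=6/5b
4) 1945.946ms=18/5b +1297.297ms=12/5b
5) 3243.243ms=6b +810.811ms=3/2b
6) 4054.054ms=15/2b +810.811ms=3/2b
7) 4864.865ms=9b +1621.622ms=3b
Σ=12b of 12 (111bpm 6/8) — PASS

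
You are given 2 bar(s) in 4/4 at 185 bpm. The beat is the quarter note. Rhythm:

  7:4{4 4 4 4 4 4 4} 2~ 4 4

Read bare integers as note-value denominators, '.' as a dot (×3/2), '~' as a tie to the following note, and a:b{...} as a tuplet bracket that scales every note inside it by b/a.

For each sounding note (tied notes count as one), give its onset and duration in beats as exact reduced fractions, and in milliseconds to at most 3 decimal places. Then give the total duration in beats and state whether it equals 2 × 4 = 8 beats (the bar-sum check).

1) 0.0ms=0b +185.328ms=4/7b
2) 185.328ms=4/7b +185.328ms=4/7b
3) 370.656ms=8/7b +185.328ms=4/7b
4) 555.985ms=12/7b +185.328ms=4/7b
5) 741.313ms=16/7b +185.328ms=4/7b
6) 926.641ms=20/7b +185.328ms=4/7b
7) 1111.969ms=24/7b +185.328ms=4/7b
8) 1297.297ms=4b +972.973ms=3b
9) 2270.27ms=7b +324.324ms=1b
Σ=8b of 8 (185bpm 4/4) — PASS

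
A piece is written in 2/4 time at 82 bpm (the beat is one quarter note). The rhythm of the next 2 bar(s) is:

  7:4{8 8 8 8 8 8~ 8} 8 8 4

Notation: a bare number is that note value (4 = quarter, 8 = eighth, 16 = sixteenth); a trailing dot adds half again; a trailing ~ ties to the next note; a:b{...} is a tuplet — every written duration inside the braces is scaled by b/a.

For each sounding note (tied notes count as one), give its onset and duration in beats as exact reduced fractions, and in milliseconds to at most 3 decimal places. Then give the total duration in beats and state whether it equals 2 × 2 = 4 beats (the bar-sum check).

1) 0.0ms=0b +209.059ms=2/7b
2) 209.059ms=2/7b +209.059ms=2/7b
3) 418.118ms=4/7b +209.059ms=2/7b
4) 627.178ms=6/7b +209.059ms=2/7b
5) 836.237ms=8/7b +209.059ms=2/7b
6) 1045.296ms=10/7b +418.118ms=4/7b
7) 1463.415ms=2b +365.854ms=1/2b
8) 1829.268ms=5/2b +365.854ms=1/2b
9) 2195.122ms=3b +731.707ms=1b
Σ=4b of 4 (82bpm 2/4) — PASS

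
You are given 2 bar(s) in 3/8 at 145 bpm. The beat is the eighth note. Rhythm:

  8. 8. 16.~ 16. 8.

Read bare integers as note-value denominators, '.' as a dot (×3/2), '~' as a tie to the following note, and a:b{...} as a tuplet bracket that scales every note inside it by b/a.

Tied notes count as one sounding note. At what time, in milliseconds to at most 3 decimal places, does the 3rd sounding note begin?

note 3 onset = 3b = 1241.379ms

1. 0.0ms @ 0 + 620.69ms (3/2)
2. 620.69ms @ 3/2 + 620.69ms (3/2)
3. 1241.379ms @ 3 + 620.69ms (3/2)
4. 1862.069ms @ 9/2 + 620.69ms (3/2)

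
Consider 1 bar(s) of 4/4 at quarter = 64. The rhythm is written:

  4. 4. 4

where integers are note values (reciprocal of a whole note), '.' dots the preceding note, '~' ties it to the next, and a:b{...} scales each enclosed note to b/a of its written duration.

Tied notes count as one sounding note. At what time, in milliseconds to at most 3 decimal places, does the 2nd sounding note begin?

note 2 onset = 3/2b = 1406.25ms

1. 0.0ms @ 0 + 1406.25ms (3/2)
2. 1406.25ms @ 3/2 + 1406.25ms (3/2)
3. 2812.5ms @ 3 + 937.5ms (1)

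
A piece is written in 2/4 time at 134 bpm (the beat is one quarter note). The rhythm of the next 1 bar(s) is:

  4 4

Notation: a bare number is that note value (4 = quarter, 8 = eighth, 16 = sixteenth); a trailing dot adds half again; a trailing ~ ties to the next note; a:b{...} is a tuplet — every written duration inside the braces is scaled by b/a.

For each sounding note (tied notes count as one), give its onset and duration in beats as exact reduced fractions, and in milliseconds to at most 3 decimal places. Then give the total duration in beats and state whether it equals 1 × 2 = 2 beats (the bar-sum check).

1) 0.0ms=0b +447.761ms=1b
2) 447.761ms=1b +447.761ms=1b
Σ=2b of 2 (134bpm 2/4) — PASS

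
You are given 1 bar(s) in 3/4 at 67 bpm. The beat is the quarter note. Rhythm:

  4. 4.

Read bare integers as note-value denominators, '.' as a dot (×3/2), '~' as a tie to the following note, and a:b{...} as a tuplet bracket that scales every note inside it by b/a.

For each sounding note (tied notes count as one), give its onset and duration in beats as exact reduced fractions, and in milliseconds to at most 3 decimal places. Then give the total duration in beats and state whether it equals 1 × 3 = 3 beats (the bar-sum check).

1) 0.0ms=0b +1343.284ms=3/2b
2) 1343.284ms=3/2b +1343.284ms=3/2b
Σ=3b of 3 (67bpm 3/4) — PASS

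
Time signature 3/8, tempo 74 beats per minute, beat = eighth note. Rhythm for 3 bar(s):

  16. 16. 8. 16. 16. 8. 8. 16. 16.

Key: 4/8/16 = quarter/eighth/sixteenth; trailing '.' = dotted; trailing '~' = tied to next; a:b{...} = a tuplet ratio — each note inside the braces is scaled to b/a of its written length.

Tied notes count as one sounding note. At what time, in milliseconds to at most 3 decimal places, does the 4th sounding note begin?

note 4 onset = 3b = 2432.432ms

1. 0.0ms @ 0 + 608.108ms (3/4)
2. 608.108ms @ 3/4 + 608.108ms (3/4)
3. 1216.216ms @ 3/2 + 1216.216ms (3/2)
4. 2432.432ms @ 3 + 608.108ms (3/4)
5. 3040.541ms @ 15/4 + 608.108ms (3/4)
6. 3648.649ms @ 9/2 + 1216.216ms (3/2)
7. 4864.865ms @ 6 + 1216.216ms (3/2)
8. 6081.081ms @ 15/2 + 608.108ms (3/4)
9. 6689.189ms @ 33/4 + 608.108ms (3/4)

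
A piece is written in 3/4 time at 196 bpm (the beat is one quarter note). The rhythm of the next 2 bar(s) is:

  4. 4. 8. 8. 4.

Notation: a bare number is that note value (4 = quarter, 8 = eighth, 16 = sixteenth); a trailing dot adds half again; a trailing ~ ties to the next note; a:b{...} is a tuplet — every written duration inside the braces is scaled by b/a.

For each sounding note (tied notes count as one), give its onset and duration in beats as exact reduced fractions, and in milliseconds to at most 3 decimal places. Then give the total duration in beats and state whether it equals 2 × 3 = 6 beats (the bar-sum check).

1) 0.0ms=0b +459.184ms=3/2b
2) 459.184ms=3/2b +459.184ms=3/2b
3) 918.367ms=3b +229.592ms=3/4b
4) 1147.959ms=15/4b +229.592ms=3/4b
5) 1377.551ms=9/2b +459.184ms=3/2b
Σ=6b of 6 (196bpm 3/4) — PASS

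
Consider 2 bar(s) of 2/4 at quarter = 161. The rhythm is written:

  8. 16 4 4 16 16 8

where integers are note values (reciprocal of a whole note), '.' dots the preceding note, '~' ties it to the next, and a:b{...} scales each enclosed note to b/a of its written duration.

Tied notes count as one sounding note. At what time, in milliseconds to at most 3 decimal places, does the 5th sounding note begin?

1. 0.0ms @ 0 + 279.503ms (3/4)
2. 279.503ms @ 3/4 + 93.168ms (1/4)
3. 372.671ms @ 1 + 372.671ms (1)
4. 745.342ms @ 2 + 372.671ms (1)
5. 1118.012ms @ 3 + 93.168ms (1/4)
6. 1211.18ms @ 13/4 + 93.168ms (1/4)
7. 1304.348ms @ 7/2 + 186.335ms (1/2)

note 5 onset = 3b = 1118.012ms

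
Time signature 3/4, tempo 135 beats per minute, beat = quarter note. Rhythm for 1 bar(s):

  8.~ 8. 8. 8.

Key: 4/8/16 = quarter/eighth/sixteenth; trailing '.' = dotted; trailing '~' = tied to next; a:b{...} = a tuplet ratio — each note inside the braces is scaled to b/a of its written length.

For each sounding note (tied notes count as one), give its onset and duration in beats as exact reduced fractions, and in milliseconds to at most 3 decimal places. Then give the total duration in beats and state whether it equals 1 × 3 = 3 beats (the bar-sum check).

1) 0.0ms=0b +666.667ms=3/2b
2) 666.667ms=3/2b +333.333ms=3/4b
3) 1000.0ms=9/4b +333.333ms=3/4b
Σ=3b of 3 (135bpm 3/4) — PASS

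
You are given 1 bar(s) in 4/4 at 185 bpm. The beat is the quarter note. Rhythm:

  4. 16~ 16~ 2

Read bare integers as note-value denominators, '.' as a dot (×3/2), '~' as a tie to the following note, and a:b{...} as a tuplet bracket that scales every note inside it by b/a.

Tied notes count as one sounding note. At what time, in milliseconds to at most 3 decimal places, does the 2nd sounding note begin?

1. 0.0ms @ 0 + 486.486ms (3/2)
2. 486.486ms @ 3/2 + 810.811ms (5/2)

note 2 onset = 3/2b = 486.486ms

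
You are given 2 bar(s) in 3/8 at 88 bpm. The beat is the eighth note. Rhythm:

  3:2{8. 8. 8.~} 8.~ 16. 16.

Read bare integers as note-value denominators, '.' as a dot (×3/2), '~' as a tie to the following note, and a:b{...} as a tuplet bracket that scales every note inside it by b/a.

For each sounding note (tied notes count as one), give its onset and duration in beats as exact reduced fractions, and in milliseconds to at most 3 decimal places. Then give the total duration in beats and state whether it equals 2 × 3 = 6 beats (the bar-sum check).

1) 0.0ms=0b +681.818ms=1b
2) 681.818ms=1b +681.818ms=1b
3) 1363.636ms=2b +2215.909ms=13/4b
4) 3579.545ms=21/4b +511.364ms=3/4b
Σ=6b of 6 (88bpm 3/8) — PASS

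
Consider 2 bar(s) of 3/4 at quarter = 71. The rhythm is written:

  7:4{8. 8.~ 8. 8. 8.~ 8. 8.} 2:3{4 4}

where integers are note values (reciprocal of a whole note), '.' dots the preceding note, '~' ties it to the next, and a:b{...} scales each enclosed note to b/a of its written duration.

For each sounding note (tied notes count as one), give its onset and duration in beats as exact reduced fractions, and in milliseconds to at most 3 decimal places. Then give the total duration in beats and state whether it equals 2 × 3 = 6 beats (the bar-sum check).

1) 0.0ms=0b +362.173ms=3/7b
2) 362.173ms=3/7b +724.346ms=6/7b
3) 1086.519ms=9/7b +362.173ms=3/7b
4) 1448.692ms=12/7b +724.346ms=6/7b
5) 2173.038ms=18/7b +362.173ms=3/7b
6) 2535.211ms=3b +1267.606ms=3/2b
7) 3802.817ms=9/2b +1267.606ms=3/2b
Σ=6b of 6 (71bpm 3/4) — PASS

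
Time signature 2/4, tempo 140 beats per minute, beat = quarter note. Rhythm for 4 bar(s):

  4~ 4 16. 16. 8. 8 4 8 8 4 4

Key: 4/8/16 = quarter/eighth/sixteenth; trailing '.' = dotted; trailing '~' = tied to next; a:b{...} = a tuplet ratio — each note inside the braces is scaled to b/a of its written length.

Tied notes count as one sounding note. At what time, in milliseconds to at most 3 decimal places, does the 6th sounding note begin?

1. 0.0ms @ 0 + 857.143ms (2)
2. 857.143ms @ 2 + 160.714ms (3/8)
3. 1017.857ms @ 19/8 + 160.714ms (3/8)
4. 1178.571ms @ 11/4 + 321.429ms (3/4)
5. 1500.0ms @ 7/2 + 214.286ms (1/2)
6. 1714.286ms @ 4 + 428.571ms (1)
7. 2142.857ms @ 5 + 214.286ms (1/2)
8. 2357.143ms @ 11/2 + 214.286ms (1/2)
9. 2571.429ms @ 6 + 428.571ms (1)
10. 3000.0ms @ 7 + 428.571ms (1)

note 6 onset = 4b = 1714.286ms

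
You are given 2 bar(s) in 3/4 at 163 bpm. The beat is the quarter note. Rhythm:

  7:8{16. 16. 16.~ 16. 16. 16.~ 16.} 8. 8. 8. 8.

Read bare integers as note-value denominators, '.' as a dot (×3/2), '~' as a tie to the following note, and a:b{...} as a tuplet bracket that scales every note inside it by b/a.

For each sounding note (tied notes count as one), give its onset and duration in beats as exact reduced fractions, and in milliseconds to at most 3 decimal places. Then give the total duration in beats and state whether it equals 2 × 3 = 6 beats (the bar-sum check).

1) 0.0ms=0b +157.756ms=3/7b
2) 157.756ms=3/7b +157.756ms=3/7b
3) 315.513ms=6/7b +315.513ms=6/7b
4) 631.025ms=12/7b +157.756ms=3/7b
5) 788.782ms=15/7b +315.513ms=6/7b
6) 1104.294ms=3b +276.074ms=3/4b
7) 1380.368ms=15/4b +276.074ms=3/4b
8) 1656.442ms=9/2b +276.074ms=3/4b
9) 1932.515ms=21/4b +276.074ms=3/4b
Σ=6b of 6 (163bpm 3/4) — PASS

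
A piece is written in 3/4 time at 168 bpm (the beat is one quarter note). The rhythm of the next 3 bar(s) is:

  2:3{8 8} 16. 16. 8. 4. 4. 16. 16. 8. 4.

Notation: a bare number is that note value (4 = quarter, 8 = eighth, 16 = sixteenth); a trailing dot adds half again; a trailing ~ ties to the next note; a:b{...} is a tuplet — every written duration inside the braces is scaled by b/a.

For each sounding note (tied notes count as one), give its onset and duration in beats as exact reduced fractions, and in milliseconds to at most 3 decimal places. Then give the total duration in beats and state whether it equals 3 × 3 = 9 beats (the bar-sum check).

1) 0.0ms=0b +267.857ms=3/4b
2) 267.857ms=3/4b +267.857ms=3/4b
3) 535.714ms=3/2b +133.929ms=3/8b
4) 669.643ms=15/8b +133.929ms=3/8b
5) 803.571ms=9/4b +267.857ms=3/4b
6) 1071.429ms=3b +535.714ms=3/2b
7) 1607.143ms=9/2b +535.714ms=3/2b
8) 2142.857ms=6b +133.929ms=3/8b
9) 2276.786ms=51/8b +133.929ms=3/8b
10) 2410.714ms=27/4b +267.857ms=3/4b
11) 2678.571ms=15/2b +535.714ms=3/2b
Σ=9b of 9 (168bpm 3/4) — PASS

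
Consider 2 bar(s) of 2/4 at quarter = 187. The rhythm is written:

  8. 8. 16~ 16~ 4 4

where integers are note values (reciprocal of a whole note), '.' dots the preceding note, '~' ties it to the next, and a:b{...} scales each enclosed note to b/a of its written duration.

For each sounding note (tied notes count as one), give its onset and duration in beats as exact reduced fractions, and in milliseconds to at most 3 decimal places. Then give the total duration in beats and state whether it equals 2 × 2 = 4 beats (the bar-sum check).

1) 0.0ms=0b +240.642ms=3/4b
2) 240.642ms=3/4b +240.642ms=3/4b
3) 481.283ms=3/2b +481.283ms=3/2b
4) 962.567ms=3b +320.856ms=1b
Σ=4b of 4 (187bpm 2/4) — PASS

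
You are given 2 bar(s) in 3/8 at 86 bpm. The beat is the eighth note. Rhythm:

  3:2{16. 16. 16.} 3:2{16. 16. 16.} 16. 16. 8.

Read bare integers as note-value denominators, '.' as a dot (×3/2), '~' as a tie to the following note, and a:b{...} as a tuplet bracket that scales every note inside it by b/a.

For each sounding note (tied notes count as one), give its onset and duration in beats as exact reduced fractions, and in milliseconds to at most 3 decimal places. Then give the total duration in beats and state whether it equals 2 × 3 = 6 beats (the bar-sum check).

1) 0.0ms=0b +348.837ms=1/2b
2) 348.837ms=1/2b +348.837ms=1/2b
3) 697.674ms=1b +348.837ms=1/2b
4) 1046.512ms=3/2b +348.837ms=1/2b
5) 1395.349ms=2b +348.837ms=1/2b
6) 1744.186ms=5/2b +348.837ms=1/2b
7) 2093.023ms=3b +523.256ms=3/4b
8) 2616.279ms=15/4b +523.256ms=3/4b
9) 3139.535ms=9/2b +1046.512ms=3/2b
Σ=6b of 6 (86bpm 3/8) — PASS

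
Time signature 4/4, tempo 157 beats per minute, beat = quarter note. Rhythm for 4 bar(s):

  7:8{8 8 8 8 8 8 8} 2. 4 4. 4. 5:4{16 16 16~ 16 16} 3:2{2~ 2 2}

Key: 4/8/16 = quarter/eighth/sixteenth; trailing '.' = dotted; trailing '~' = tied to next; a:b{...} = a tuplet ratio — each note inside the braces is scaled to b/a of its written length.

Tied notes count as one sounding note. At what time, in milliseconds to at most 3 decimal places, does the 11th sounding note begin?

note 11 onset = 19/2b = 3630.573ms

1. 0.0ms @ 0 + 218.38ms (4/7)
2. 218.38ms @ 4/7 + 218.38ms (4/7)
3. 436.761ms @ 8/7 + 218.38ms (4/7)
4. 655.141ms @ 12/7 + 218.38ms (4/7)
5. 873.521ms @ 16/7 + 218.38ms (4/7)
6. 1091.902ms @ 20/7 + 218.38ms (4/7)
7. 1310.282ms @ 24/7 + 218.38ms (4/7)
8. 1528.662ms @ 4 + 1146.497ms (3)
9. 2675.159ms @ 7 + 382.166ms (1)
10. 3057.325ms @ 8 + 573.248ms (3/2)
11. 3630.573ms @ 19/2 + 573.248ms (3/2)
12. 4203.822ms @ 11 + 76.433ms (1/5)
13. 4280.255ms @ 56/5 + 76.433ms (1/5)
14. 4356.688ms @ 57/5 + 152.866ms (2/5)
15. 4509.554ms @ 59/5 + 76.433ms (1/5)
16. 4585.987ms @ 12 + 1019.108ms (8/3)
17. 5605.096ms @ 44/3 + 509.554ms (4/3)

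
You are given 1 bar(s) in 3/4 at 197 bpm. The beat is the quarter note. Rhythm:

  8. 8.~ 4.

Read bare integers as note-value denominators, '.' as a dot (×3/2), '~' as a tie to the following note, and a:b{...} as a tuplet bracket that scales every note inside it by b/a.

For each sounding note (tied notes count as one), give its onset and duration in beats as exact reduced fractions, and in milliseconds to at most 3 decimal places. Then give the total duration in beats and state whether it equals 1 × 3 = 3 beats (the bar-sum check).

1) 0.0ms=0b +228.426ms=3/4b
2) 228.426ms=3/4b +685.279ms=9/4b
Σ=3b of 3 (197bpm 3/4) — PASS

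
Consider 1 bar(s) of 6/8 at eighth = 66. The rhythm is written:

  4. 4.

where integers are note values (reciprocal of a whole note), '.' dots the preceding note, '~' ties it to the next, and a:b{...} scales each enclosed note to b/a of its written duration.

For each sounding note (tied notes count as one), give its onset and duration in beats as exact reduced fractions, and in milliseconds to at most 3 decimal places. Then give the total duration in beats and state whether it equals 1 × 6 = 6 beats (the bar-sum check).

1) 0.0ms=0b +2727.273ms=3b
2) 2727.273ms=3b +2727.273ms=3b
Σ=6b of 6 (66bpm 6/8) — PASS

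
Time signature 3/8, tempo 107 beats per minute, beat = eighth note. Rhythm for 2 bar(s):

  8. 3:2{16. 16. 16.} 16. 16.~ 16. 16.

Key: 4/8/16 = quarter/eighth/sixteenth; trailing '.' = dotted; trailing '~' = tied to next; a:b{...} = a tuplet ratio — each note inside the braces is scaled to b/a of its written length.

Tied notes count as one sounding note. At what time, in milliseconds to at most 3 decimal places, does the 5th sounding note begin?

1. 0.0ms @ 0 + 841.121ms (3/2)
2. 841.121ms @ 3/2 + 280.374ms (1/2)
3. 1121.495ms @ 2 + 280.374ms (1/2)
4. 1401.869ms @ 5/2 + 280.374ms (1/2)
5. 1682.243ms @ 3 + 420.561ms (3/4)
6. 2102.804ms @ 15/4 + 841.121ms (3/2)
7. 2943.925ms @ 21/4 + 420.561ms (3/4)

note 5 onset = 3b = 1682.243ms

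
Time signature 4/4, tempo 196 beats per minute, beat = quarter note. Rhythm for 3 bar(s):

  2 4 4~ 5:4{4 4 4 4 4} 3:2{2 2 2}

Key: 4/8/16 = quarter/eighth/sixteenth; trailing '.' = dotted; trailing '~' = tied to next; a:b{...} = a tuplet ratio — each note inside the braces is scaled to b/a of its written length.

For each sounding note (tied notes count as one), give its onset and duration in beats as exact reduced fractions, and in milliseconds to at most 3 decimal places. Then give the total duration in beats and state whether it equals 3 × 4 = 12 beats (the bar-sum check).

1) 0.0ms=0b +612.245ms=2b
2) 612.245ms=2b +306.122ms=1b
3) 918.367ms=3b +551.02ms=9/5b
4) 1469.388ms=24/5b +244.898ms=4/5b
5) 1714.286ms=28/5b +244.898ms=4/5b
6) 1959.184ms=32/5b +244.898ms=4/5b
7) 2204.082ms=36/5b +244.898ms=4/5b
8) 2448.98ms=8b +408.163ms=4/3b
9) 2857.143ms=28/3b +408.163ms=4/3b
10) 3265.306ms=32/3b +408.163ms=4/3b
Σ=12b of 12 (196bpm 4/4) — PASS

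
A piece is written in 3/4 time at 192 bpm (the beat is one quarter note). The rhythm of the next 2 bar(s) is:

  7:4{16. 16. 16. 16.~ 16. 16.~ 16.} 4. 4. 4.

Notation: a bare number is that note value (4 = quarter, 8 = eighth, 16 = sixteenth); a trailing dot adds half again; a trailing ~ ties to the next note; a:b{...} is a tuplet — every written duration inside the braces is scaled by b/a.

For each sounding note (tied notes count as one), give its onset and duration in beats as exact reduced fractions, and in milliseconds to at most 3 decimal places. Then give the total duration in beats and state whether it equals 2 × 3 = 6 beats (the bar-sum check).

1) 0.0ms=0b +66.964ms=3/14b
2) 66.964ms=3/14b +66.964ms=3/14b
3) 133.929ms=3/7b +66.964ms=3/14b
4) 200.893ms=9/14b +133.929ms=3/7b
5) 334.821ms=15/14b +133.929ms=3/7b
6) 468.75ms=3/2b +468.75ms=3/2b
7) 937.5ms=3b +468.75ms=3/2b
8) 1406.25ms=9/2b +468.75ms=3/2b
Σ=6b of 6 (192bpm 3/4) — PASS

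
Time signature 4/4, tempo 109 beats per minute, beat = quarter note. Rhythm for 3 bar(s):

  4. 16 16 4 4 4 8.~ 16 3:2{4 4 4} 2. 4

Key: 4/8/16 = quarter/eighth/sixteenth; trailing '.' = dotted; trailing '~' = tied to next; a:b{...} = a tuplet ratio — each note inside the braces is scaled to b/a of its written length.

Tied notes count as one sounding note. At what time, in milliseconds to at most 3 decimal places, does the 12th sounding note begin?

1. 0.0ms @ 0 + 825.688ms (3/2)
2. 825.688ms @ 3/2 + 137.615ms (1/4)
3. 963.303ms @ 7/4 + 137.615ms (1/4)
4. 1100.917ms @ 2 + 550.459ms (1)
5. 1651.376ms @ 3 + 550.459ms (1)
6. 2201.835ms @ 4 + 550.459ms (1)
7. 2752.294ms @ 5 + 550.459ms (1)
8. 3302.752ms @ 6 + 366.972ms (2/3)
9. 3669.725ms @ 20/3 + 366.972ms (2/3)
10. 4036.697ms @ 22/3 + 366.972ms (2/3)
11. 4403.67ms @ 8 + 1651.376ms (3)
12. 6055.046ms @ 11 + 550.459ms (1)

note 12 onset = 11b = 6055.046ms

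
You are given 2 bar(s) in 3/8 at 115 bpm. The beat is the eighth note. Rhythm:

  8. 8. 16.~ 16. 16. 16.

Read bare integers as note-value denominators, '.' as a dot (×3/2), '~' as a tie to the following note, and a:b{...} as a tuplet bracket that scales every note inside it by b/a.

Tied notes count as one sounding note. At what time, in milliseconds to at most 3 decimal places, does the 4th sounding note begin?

note 4 onset = 9/2b = 2347.826ms

1. 0.0ms @ 0 + 782.609ms (3/2)
2. 782.609ms @ 3/2 + 782.609ms (3/2)
3. 1565.217ms @ 3 + 782.609ms (3/2)
4. 2347.826ms @ 9/2 + 391.304ms (3/4)
5. 2739.13ms @ 21/4 + 391.304ms (3/4)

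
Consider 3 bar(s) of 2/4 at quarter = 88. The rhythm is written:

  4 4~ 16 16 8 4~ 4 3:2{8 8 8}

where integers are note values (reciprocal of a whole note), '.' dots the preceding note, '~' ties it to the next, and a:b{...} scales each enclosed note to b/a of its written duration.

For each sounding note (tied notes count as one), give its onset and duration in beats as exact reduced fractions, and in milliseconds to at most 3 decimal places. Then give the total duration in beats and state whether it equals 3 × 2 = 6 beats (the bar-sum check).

1) 0.0ms=0b +681.818ms=1b
2) 681.818ms=1b +852.273ms=5/4b
3) 1534.091ms=9/4b +170.455ms=1/4b
4) 1704.545ms=5/2b +340.909ms=1/2b
5) 2045.455ms=3b +1363.636ms=2b
6) 3409.091ms=5b +227.273ms=1/3b
7) 3636.364ms=16/3b +227.273ms=1/3b
8) 3863.636ms=17/3b +227.273ms=1/3b
Σ=6b of 6 (88bpm 2/4) — PASS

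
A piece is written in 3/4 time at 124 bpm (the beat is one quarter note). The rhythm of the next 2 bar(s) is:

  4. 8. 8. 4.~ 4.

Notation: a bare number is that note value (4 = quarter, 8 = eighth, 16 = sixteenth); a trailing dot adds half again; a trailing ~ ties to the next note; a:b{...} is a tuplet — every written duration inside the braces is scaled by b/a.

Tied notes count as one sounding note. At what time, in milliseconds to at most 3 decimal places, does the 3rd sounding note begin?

1. 0.0ms @ 0 + 725.806ms (3/2)
2. 725.806ms @ 3/2 + 362.903ms (3/4)
3. 1088.71ms @ 9/4 + 362.903ms (3/4)
4. 1451.613ms @ 3 + 1451.613ms (3)

note 3 onset = 9/4b = 1088.71ms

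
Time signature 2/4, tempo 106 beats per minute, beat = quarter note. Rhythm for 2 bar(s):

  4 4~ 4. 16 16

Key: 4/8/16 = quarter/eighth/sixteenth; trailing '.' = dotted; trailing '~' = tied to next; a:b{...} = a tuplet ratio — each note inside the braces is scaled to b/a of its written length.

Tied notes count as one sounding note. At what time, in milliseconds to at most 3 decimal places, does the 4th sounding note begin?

1. 0.0ms @ 0 + 566.038ms (1)
2. 566.038ms @ 1 + 1415.094ms (5/2)
3. 1981.132ms @ 7/2 + 141.509ms (1/4)
4. 2122.642ms @ 15/4 + 141.509ms (1/4)

note 4 onset = 15/4b = 2122.642ms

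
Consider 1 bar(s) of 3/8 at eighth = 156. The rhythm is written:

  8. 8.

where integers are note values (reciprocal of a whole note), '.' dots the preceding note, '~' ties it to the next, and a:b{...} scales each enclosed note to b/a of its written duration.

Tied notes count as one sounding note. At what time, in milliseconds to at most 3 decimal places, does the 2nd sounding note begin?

note 2 onset = 3/2b = 576.923ms

1. 0.0ms @ 0 + 576.923ms (3/2)
2. 576.923ms @ 3/2 + 576.923ms (3/2)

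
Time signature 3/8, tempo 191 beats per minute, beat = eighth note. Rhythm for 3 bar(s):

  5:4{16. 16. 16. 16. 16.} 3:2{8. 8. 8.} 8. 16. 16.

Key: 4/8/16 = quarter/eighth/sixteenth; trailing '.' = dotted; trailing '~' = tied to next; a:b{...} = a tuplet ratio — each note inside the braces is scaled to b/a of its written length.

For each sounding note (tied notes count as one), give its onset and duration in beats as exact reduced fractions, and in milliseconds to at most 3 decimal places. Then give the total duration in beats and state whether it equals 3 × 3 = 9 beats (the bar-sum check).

1) 0.0ms=0b +188.482ms=3/5b
2) 188.482ms=3/5b +188.482ms=3/5b
3) 376.963ms=6/5b +188.482ms=3/5b
4) 565.445ms=9/5b +188.482ms=3/5b
5) 753.927ms=12/5b +188.482ms=3/5b
6) 942.408ms=3b +314.136ms=1b
7) 1256.545ms=4b +314.136ms=1b
8) 1570.681ms=5b +314.136ms=1b
9) 1884.817ms=6b +471.204ms=3/2b
10) 2356.021ms=15/2b +235.602ms=3/4b
11) 2591.623ms=33/4b +235.602ms=3/4b
Σ=9b of 9 (191bpm 3/8) — PASS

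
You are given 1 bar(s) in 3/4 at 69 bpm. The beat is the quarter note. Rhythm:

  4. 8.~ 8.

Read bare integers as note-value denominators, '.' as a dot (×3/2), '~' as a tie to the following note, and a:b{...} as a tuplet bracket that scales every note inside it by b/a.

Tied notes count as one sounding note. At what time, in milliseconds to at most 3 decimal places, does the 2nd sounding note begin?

note 2 onset = 3/2b = 1304.348ms

1. 0.0ms @ 0 + 1304.348ms (3/2)
2. 1304.348ms @ 3/2 + 1304.348ms (3/2)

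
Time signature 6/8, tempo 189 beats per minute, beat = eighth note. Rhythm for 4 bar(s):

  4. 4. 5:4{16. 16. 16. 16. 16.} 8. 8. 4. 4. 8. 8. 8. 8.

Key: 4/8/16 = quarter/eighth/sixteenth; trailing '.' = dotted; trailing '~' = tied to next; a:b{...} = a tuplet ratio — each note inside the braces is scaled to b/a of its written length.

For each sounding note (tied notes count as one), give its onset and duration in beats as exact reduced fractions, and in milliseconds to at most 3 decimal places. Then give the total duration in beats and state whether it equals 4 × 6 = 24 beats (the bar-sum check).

1) 0.0ms=0b +952.381ms=3b
2) 952.381ms=3b +952.381ms=3b
3) 1904.762ms=6b +190.476ms=3/5b
4) 2095.238ms=33/5b +190.476ms=3/5b
5) 2285.714ms=36/5b +190.476ms=3/5b
6) 2476.19ms=39/5b +190.476ms=3/5b
7) 2666.667ms=42/5b +190.476ms=3/5b
8) 2857.143ms=9b +476.19ms=3/2b
9) 3333.333ms=21/2b +476.19ms=3/2b
10) 3809.524ms=12b +952.381ms=3b
11) 4761.905ms=15b +952.381ms=3b
12) 5714.286ms=18b +476.19ms=3/2b
13) 6190.476ms=39/2b +476.19ms=3/2b
14) 6666.667ms=21b +476.19ms=3/2b
15) 7142.857ms=45/2b +476.19ms=3/2b
Σ=24b of 24 (189bpm 6/8) — PASS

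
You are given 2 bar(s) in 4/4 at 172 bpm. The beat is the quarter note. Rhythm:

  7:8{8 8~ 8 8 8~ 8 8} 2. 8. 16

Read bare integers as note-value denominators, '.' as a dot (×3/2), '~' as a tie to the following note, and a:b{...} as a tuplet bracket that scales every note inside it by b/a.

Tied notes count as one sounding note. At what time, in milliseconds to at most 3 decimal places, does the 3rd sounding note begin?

1. 0.0ms @ 0 + 199.336ms (4/7)
2. 199.336ms @ 4/7 + 398.671ms (8/7)
3. 598.007ms @ 12/7 + 199.336ms (4/7)
4. 797.342ms @ 16/7 + 398.671ms (8/7)
5. 1196.013ms @ 24/7 + 199.336ms (4/7)
6. 1395.349ms @ 4 + 1046.512ms (3)
7. 2441.86ms @ 7 + 261.628ms (3/4)
8. 2703.488ms @ 31/4 + 87.209ms (1/4)

note 3 onset = 12/7b = 598.007ms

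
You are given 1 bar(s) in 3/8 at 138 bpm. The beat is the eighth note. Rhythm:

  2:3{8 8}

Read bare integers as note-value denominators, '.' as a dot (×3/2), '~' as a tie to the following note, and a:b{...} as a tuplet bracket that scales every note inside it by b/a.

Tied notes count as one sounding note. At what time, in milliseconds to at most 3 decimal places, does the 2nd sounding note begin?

note 2 onset = 3/2b = 652.174ms

1. 0.0ms @ 0 + 652.174ms (3/2)
2. 652.174ms @ 3/2 + 652.174ms (3/2)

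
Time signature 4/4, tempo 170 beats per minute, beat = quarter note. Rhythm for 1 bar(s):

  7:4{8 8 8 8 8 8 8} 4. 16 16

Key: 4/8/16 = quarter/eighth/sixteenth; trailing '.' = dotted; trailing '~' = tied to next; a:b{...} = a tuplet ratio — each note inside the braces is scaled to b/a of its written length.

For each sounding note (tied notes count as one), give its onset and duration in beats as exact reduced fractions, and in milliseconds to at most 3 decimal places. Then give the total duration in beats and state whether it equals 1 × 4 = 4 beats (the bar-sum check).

1) 0.0ms=0b +100.84ms=2/7b
2) 100.84ms=2/7b +100.84ms=2/7b
3) 201.681ms=4/7b +100.84ms=2/7b
4) 302.521ms=6/7b +100.84ms=2/7b
5) 403.361ms=8/7b +100.84ms=2/7b
6) 504.202ms=10/7b +100.84ms=2/7b
7) 605.042ms=12/7b +100.84ms=2/7b
8) 705.882ms=2b +529.412ms=3/2b
9) 1235.294ms=7/2b +88.235ms=1/4b
10) 1323.529ms=15/4b +88.235ms=1/4b
Σ=4b of 4 (170bpm 4/4) — PASS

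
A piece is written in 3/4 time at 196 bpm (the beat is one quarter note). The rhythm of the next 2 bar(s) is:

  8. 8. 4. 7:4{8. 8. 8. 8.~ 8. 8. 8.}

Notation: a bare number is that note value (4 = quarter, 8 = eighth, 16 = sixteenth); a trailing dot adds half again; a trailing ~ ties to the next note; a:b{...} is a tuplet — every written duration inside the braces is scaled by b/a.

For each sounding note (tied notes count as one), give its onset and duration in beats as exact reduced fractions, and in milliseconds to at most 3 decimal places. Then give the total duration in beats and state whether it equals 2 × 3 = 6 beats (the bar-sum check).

1) 0.0ms=0b +229.592ms=3/4b
2) 229.592ms=3/4b +229.592ms=3/4b
3) 459.184ms=3/2b +459.184ms=3/2b
4) 918.367ms=3b +131.195ms=3/7b
5) 1049.563ms=24/7b +131.195ms=3/7b
6) 1180.758ms=27/7b +131.195ms=3/7b
7) 1311.953ms=30/7b +262.391ms=6/7b
8) 1574.344ms=36/7b +131.195ms=3/7b
9) 1705.539ms=39/7b +131.195ms=3/7b
Σ=6b of 6 (196bpm 3/4) — PASS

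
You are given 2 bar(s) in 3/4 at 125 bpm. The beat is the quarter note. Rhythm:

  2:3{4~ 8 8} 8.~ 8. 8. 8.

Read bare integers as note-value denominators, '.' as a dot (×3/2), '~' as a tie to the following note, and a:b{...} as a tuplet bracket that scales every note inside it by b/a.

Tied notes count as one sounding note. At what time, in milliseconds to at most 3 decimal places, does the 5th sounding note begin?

1. 0.0ms @ 0 + 1080.0ms (9/4)
2. 1080.0ms @ 9/4 + 360.0ms (3/4)
3. 1440.0ms @ 3 + 720.0ms (3/2)
4. 2160.0ms @ 9/2 + 360.0ms (3/4)
5. 2520.0ms @ 21/4 + 360.0ms (3/4)

note 5 onset = 21/4b = 2520.0ms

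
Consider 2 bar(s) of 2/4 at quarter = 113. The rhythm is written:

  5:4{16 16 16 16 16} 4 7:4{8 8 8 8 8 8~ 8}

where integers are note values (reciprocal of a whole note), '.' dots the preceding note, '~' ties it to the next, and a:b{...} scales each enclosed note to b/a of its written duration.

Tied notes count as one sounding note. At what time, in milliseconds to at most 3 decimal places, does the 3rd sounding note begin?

1. 0.0ms @ 0 + 106.195ms (1/5)
2. 106.195ms @ 1/5 + 106.195ms (1/5)
3. 212.389ms @ 2/5 + 106.195ms (1/5)
4. 318.584ms @ 3/5 + 106.195ms (1/5)
5. 424.779ms @ 4/5 + 106.195ms (1/5)
6. 530.973ms @ 1 + 530.973ms (1)
7. 1061.947ms @ 2 + 151.707ms (2/7)
8. 1213.654ms @ 16/7 + 151.707ms (2/7)
9. 1365.36ms @ 18/7 + 151.707ms (2/7)
10. 1517.067ms @ 20/7 + 151.707ms (2/7)
11. 1668.774ms @ 22/7 + 151.707ms (2/7)
12. 1820.48ms @ 24/7 + 303.413ms (4/7)

note 3 onset = 2/5b = 212.389ms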